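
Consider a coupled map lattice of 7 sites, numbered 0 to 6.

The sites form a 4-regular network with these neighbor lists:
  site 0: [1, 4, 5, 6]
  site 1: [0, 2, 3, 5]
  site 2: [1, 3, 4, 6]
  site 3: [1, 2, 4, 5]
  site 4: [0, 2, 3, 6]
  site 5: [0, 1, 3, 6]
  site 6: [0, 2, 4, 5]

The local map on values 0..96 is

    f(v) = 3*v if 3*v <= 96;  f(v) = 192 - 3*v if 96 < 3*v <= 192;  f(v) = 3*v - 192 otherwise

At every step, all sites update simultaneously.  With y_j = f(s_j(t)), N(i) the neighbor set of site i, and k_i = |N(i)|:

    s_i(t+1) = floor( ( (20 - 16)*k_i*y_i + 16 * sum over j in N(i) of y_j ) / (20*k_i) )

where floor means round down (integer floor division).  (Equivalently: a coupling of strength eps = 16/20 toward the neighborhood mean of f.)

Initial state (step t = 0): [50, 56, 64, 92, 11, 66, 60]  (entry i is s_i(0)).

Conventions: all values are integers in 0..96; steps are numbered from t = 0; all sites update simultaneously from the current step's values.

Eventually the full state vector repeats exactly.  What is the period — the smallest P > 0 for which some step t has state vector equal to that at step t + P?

Answer: 5
Key observation: The state at step 15, [70, 68, 69, 68, 70, 69, 70], reappears at step 20 — and no state repeats earlier — so the cycle the system enters has period 5.

Derivation:
t=0: [50, 56, 64, 92, 11, 66, 60]
t=1: [23, 31, 30, 29, 34, 33, 18]
t=2: [79, 86, 82, 90, 78, 79, 79]
t=3: [48, 57, 57, 57, 52, 55, 46]
t=4: [37, 27, 30, 25, 36, 34, 37]
t=5: [83, 83, 82, 84, 82, 81, 85]
t=6: [56, 55, 57, 55, 57, 57, 55]
t=7: [24, 24, 24, 23, 24, 25, 22]
t=8: [71, 72, 70, 72, 70, 70, 71]
t=9: [20, 21, 21, 20, 20, 21, 19]
t=10: [60, 61, 60, 61, 60, 60, 60]
t=11: [11, 10, 10, 10, 11, 10, 12]
t=12: [32, 30, 31, 30, 32, 31, 32]
t=13: [94, 92, 93, 92, 94, 93, 94]
t=14: [88, 86, 87, 86, 88, 87, 88]
t=15: [70, 68, 69, 68, 70, 69, 70]
t=16: [16, 14, 15, 14, 16, 15, 16]
t=17: [46, 44, 45, 44, 46, 45, 46]
t=18: [55, 57, 57, 57, 55, 57, 55]
t=19: [24, 22, 23, 22, 24, 23, 24]
t=20: [70, 68, 69, 68, 70, 69, 70]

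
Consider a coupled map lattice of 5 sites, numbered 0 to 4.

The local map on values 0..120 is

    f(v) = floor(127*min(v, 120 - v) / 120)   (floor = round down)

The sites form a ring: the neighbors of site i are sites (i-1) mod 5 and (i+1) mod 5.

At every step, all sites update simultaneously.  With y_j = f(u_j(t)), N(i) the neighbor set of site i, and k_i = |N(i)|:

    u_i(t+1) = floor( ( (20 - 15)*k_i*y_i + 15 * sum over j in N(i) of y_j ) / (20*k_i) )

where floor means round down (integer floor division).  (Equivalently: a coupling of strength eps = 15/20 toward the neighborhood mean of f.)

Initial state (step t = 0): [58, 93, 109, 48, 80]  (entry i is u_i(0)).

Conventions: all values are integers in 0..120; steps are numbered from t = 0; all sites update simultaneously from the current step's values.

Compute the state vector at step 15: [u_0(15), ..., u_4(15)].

Answer: [62, 62, 62, 62, 62]

Derivation:
t=0: [58, 93, 109, 48, 80]
t=1: [41, 34, 32, 32, 52]
t=2: [44, 37, 33, 41, 42]
t=3: [42, 39, 39, 40, 44]
t=4: [43, 42, 41, 43, 43]
t=5: [44, 44, 44, 44, 45]
t=6: [46, 46, 46, 46, 46]
t=7: [48, 48, 48, 48, 48]
t=8: [50, 50, 50, 50, 50]
t=9: [52, 52, 52, 52, 52]
t=10: [55, 55, 55, 55, 55]
t=11: [58, 58, 58, 58, 58]
t=12: [61, 61, 61, 61, 61]
t=13: [62, 62, 62, 62, 62]
t=14: [61, 61, 61, 61, 61]
t=15: [62, 62, 62, 62, 62]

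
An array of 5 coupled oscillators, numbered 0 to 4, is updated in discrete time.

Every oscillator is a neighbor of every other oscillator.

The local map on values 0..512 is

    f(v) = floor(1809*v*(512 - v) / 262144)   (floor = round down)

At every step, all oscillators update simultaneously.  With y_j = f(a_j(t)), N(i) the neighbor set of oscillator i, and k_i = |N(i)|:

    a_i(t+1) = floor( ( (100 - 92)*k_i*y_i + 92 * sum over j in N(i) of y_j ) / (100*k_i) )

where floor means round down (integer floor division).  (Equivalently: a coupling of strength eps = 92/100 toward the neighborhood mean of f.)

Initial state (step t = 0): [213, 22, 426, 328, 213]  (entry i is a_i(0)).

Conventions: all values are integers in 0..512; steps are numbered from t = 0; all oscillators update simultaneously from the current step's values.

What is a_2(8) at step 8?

Simulating step by step:
t=0: [213, 22, 426, 328, 213]
t=1: [306, 361, 334, 310, 306]
t=2: [414, 423, 418, 414, 414]
t=3: [272, 275, 273, 272, 272]
t=4: [449, 449, 449, 449, 449]
t=5: [195, 195, 195, 195, 195]
t=6: [426, 426, 426, 426, 426]
t=7: [252, 252, 252, 252, 252]
t=8: [452, 452, 452, 452, 452]

Answer: a_2(8) = 452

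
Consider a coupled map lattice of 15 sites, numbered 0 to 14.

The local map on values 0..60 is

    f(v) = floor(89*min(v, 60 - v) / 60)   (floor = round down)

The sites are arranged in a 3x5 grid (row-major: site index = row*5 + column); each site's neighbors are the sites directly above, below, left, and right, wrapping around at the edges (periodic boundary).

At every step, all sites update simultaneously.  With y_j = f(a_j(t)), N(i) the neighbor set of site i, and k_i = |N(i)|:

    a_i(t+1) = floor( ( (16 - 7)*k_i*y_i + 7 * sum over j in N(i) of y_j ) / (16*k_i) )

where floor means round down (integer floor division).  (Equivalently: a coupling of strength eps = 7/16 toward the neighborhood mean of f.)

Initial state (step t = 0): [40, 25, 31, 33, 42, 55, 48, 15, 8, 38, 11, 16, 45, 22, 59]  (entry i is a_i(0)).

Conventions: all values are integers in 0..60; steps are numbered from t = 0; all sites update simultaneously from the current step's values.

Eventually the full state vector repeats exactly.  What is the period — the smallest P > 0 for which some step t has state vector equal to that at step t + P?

Answer: 8
Key observation: The state at step 21, [38, 42, 43, 42, 38, 38, 42, 43, 42, 38, 38, 42, 43, 42, 38], reappears at step 29 — and no state repeats earlier — so the cycle the system enters has period 8.

Derivation:
t=0: [40, 25, 31, 33, 42, 55, 48, 15, 8, 38, 11, 16, 45, 22, 59]
t=1: [25, 33, 37, 34, 25, 14, 19, 22, 19, 22, 15, 23, 25, 26, 12]
t=2: [33, 37, 35, 36, 34, 24, 29, 31, 31, 29, 24, 33, 35, 34, 23]
t=3: [38, 36, 37, 36, 38, 37, 40, 41, 41, 40, 35, 38, 38, 37, 35]
t=4: [33, 33, 33, 33, 32, 33, 30, 29, 29, 30, 35, 32, 32, 33, 35]
t=5: [39, 40, 40, 40, 40, 40, 42, 42, 42, 42, 38, 40, 41, 40, 38]
t=6: [30, 28, 28, 28, 29, 28, 26, 26, 26, 27, 31, 28, 28, 28, 30]
t=7: [43, 41, 40, 40, 42, 41, 38, 38, 38, 40, 42, 40, 40, 41, 43]
t=8: [25, 28, 29, 28, 26, 28, 30, 31, 30, 28, 26, 28, 29, 28, 25]
t=9: [38, 41, 42, 41, 38, 40, 42, 43, 42, 40, 38, 41, 42, 41, 38]
t=10: [31, 28, 26, 28, 31, 29, 26, 25, 26, 29, 31, 28, 26, 28, 31]
t=11: [42, 40, 38, 40, 42, 42, 39, 37, 39, 42, 42, 40, 38, 40, 42]
t=12: [26, 29, 31, 29, 26, 26, 30, 32, 30, 26, 26, 29, 31, 29, 26]
t=13: [38, 42, 42, 42, 38, 38, 42, 42, 42, 38, 38, 42, 42, 42, 38]
t=14: [31, 26, 26, 26, 31, 31, 26, 26, 26, 31, 31, 26, 26, 26, 31]
t=15: [42, 38, 38, 38, 42, 42, 38, 38, 38, 42, 42, 38, 38, 38, 42]
t=16: [26, 31, 32, 31, 26, 26, 31, 32, 31, 26, 26, 31, 32, 31, 26]
t=17: [38, 42, 41, 42, 38, 38, 42, 41, 42, 38, 38, 42, 41, 42, 38]
t=18: [31, 26, 27, 26, 31, 31, 26, 27, 26, 31, 31, 26, 27, 26, 31]
t=19: [42, 38, 39, 38, 42, 42, 38, 39, 38, 42, 42, 38, 39, 38, 42]
t=20: [26, 31, 31, 31, 26, 26, 31, 31, 31, 26, 26, 31, 31, 31, 26]
t=21: [38, 42, 43, 42, 38, 38, 42, 43, 42, 38, 38, 42, 43, 42, 38]
t=22: [31, 26, 25, 26, 31, 31, 26, 25, 26, 31, 31, 26, 25, 26, 31]
t=23: [42, 38, 37, 38, 42, 42, 38, 37, 38, 42, 42, 38, 37, 38, 42]
t=24: [26, 31, 33, 31, 26, 26, 31, 33, 31, 26, 26, 31, 33, 31, 26]
t=25: [38, 42, 40, 42, 38, 38, 42, 40, 42, 38, 38, 42, 40, 42, 38]
t=26: [31, 26, 28, 26, 31, 31, 26, 28, 26, 31, 31, 26, 28, 26, 31]
t=27: [42, 38, 40, 38, 42, 42, 38, 40, 38, 42, 42, 38, 40, 38, 42]
t=28: [26, 31, 29, 31, 26, 26, 31, 29, 31, 26, 26, 31, 29, 31, 26]
t=29: [38, 42, 43, 42, 38, 38, 42, 43, 42, 38, 38, 42, 43, 42, 38]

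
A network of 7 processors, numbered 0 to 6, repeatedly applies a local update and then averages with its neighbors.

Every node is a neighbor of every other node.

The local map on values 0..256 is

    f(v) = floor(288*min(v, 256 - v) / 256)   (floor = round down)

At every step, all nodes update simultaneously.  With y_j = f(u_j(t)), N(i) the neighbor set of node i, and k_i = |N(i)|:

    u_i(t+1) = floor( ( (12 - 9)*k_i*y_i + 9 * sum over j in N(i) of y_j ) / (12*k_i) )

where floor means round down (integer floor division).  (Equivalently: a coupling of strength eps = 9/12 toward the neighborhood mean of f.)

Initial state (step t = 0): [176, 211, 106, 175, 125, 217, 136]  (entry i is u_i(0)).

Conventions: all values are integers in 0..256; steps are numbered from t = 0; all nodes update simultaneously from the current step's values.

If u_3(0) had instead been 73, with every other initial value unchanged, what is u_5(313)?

Answer: u_5(313) = 142
Key observation: The state at step 5, [141, 141, 141, 141, 141, 141, 141], reappears at step 11: the system is in a cycle of period 6 from step 5 on.  Therefore the state at step 313 equals the state at step 5 + ((313 - 5) mod 6) = 7, which is [142, 142, 142, 142, 142, 142, 142].

Derivation:
t=0: [176, 211, 106, 73, 125, 217, 136]
t=1: [93, 88, 97, 92, 99, 87, 99]
t=2: [104, 104, 105, 104, 105, 103, 105]
t=3: [117, 117, 117, 117, 117, 116, 117]
t=4: [130, 130, 130, 130, 130, 130, 130]
t=5: [141, 141, 141, 141, 141, 141, 141]
t=6: [129, 129, 129, 129, 129, 129, 129]
t=7: [142, 142, 142, 142, 142, 142, 142]
t=8: [128, 128, 128, 128, 128, 128, 128]
t=9: [144, 144, 144, 144, 144, 144, 144]
t=10: [126, 126, 126, 126, 126, 126, 126]
t=11: [141, 141, 141, 141, 141, 141, 141]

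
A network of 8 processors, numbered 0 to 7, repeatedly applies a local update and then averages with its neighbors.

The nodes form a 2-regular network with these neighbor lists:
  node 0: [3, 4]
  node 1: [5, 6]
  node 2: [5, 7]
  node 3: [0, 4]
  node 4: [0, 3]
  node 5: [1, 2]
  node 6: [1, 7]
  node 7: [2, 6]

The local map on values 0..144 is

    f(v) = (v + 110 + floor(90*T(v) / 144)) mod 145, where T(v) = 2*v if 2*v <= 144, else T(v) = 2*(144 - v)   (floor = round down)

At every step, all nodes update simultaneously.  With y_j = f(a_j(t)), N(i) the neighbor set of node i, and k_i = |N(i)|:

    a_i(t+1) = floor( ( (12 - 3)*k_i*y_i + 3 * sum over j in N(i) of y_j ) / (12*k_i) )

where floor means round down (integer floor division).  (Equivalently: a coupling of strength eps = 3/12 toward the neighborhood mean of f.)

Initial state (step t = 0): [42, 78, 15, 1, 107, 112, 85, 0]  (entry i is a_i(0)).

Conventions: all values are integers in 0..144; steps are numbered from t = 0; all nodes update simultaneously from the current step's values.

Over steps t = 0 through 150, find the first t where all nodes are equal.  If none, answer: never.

Simulating step by step:
t=0: [42, 78, 15, 1, 107, 112, 85, 0]  (not all equal)
t=1: [73, 123, 135, 106, 109, 121, 121, 115]  (not all equal)
t=2: [123, 114, 112, 118, 118, 113, 114, 115]  (not all equal)
t=3: [114, 116, 116, 114, 114, 116, 116, 116]  (not all equal)
t=4: [116, 116, 116, 116, 116, 116, 116, 116]  (all equal)

Answer: 4
Key observation: Synchronization is absorbing here: once all nodes are equal they stay equal, and step 4 is the first all-equal step.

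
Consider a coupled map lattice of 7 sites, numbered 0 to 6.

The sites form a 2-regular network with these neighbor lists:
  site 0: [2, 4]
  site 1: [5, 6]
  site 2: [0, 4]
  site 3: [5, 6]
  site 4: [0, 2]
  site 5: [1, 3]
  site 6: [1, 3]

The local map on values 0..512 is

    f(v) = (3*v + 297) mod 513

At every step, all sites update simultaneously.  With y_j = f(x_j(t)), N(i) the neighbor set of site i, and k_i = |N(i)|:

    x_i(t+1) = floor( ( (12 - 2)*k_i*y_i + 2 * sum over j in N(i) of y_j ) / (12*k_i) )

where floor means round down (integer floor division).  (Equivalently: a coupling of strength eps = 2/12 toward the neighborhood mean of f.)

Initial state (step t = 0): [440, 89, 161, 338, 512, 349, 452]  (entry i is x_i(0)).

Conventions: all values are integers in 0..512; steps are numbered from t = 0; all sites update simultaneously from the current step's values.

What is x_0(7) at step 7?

Answer: x_0(7) = 248

Derivation:
t=0: [440, 89, 161, 338, 512, 349, 452]
t=1: [111, 78, 253, 273, 273, 293, 123]
t=2: [107, 40, 42, 100, 87, 134, 136]
t=3: [126, 379, 365, 101, 81, 196, 201]
t=4: [167, 403, 320, 135, 66, 351, 363]
t=5: [298, 457, 257, 214, 455, 325, 355]
t=6: [151, 156, 59, 403, 119, 251, 326]
t=7: [248, 232, 426, 422, 176, 81, 268]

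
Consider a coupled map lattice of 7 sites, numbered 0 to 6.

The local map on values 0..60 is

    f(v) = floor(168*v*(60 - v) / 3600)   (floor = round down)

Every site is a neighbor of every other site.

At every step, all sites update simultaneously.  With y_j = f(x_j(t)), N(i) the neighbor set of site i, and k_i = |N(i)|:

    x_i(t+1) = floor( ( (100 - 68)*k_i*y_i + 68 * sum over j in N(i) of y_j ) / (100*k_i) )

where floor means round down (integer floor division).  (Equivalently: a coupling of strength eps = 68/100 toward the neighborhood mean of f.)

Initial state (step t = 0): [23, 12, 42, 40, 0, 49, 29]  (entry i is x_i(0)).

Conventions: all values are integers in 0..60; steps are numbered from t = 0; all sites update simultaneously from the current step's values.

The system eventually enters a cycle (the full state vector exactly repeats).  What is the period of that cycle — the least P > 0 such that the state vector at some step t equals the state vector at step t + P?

Answer: 2
Key observation: The state at step 6, [39, 39, 39, 39, 39, 39, 39], reappears at step 8 — and no state repeats earlier — so the cycle the system enters has period 2.

Derivation:
t=0: [23, 12, 42, 40, 0, 49, 29]
t=1: [31, 28, 30, 30, 23, 28, 31]
t=2: [41, 41, 41, 41, 40, 41, 41]
t=3: [36, 36, 36, 36, 36, 36, 36]
t=4: [40, 40, 40, 40, 40, 40, 40]
t=5: [37, 37, 37, 37, 37, 37, 37]
t=6: [39, 39, 39, 39, 39, 39, 39]
t=7: [38, 38, 38, 38, 38, 38, 38]
t=8: [39, 39, 39, 39, 39, 39, 39]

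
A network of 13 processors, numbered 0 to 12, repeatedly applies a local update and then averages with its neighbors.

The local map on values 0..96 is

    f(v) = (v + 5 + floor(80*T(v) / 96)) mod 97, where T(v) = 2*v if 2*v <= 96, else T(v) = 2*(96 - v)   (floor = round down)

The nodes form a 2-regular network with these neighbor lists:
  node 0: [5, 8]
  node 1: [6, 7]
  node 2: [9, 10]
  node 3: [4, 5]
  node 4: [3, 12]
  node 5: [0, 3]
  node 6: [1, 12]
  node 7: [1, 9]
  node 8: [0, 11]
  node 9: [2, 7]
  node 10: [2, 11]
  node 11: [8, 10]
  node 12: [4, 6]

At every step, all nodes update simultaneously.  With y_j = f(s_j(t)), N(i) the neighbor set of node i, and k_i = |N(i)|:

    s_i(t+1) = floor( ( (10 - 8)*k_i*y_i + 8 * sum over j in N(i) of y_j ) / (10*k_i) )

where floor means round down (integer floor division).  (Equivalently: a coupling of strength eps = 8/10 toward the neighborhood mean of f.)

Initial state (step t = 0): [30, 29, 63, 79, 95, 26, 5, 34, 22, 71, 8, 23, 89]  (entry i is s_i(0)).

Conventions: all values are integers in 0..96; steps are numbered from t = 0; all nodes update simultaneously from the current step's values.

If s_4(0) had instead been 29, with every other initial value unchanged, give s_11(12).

Simulating step by step:
t=0: [30, 29, 63, 79, 29, 26, 5, 34, 22, 71, 8, 23, 89]
t=1: [71, 61, 23, 65, 25, 54, 39, 59, 73, 52, 42, 48, 41]
t=2: [24, 21, 34, 46, 30, 24, 20, 29, 26, 44, 44, 22, 36]
t=3: [71, 68, 39, 67, 30, 53, 37, 50, 67, 75, 68, 52, 58]
t=4: [26, 20, 18, 51, 37, 23, 21, 22, 25, 22, 22, 24, 42]
t=5: [69, 61, 61, 35, 22, 56, 43, 61, 71, 59, 61, 67, 30]
t=6: [24, 25, 27, 37, 47, 15, 49, 27, 22, 27, 25, 23, 51]
t=7: [57, 59, 74, 32, 22, 39, 49, 74, 66, 77, 71, 66, 34]
t=8: [20, 26, 18, 48, 86, 50, 56, 21, 26, 17, 20, 22, 58]
t=9: [54, 51, 53, 24, 28, 44, 47, 61, 63, 55, 58, 65, 21]
t=10: [26, 30, 30, 55, 67, 45, 44, 31, 27, 29, 28, 26, 57]
t=11: [56, 61, 81, 26, 29, 47, 51, 84, 74, 85, 79, 77, 25]
t=12: [26, 23, 13, 60, 74, 48, 46, 17, 22, 12, 15, 16, 60]

Answer: s_11(12) = 16
Key observation: This trace re-runs the system from the modified initial state.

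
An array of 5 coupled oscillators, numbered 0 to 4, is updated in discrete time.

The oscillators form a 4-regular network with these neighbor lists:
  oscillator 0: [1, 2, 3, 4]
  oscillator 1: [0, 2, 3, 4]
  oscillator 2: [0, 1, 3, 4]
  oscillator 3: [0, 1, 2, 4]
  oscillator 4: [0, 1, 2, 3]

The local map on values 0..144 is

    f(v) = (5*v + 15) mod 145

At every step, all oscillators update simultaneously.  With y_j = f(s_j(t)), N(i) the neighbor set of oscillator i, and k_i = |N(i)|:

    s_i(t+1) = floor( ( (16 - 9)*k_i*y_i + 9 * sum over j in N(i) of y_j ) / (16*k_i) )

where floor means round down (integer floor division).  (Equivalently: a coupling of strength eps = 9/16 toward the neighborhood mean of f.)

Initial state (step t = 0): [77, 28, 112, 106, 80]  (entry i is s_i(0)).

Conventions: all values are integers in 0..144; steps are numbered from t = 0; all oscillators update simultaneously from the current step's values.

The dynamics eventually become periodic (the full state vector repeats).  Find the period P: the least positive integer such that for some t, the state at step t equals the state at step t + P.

Answer: 14
Key observation: The state at step 56, [110, 110, 110, 110, 110], reappears at step 70 — and no state repeats earlier — so the cycle the system enters has period 14.

Derivation:
t=0: [77, 28, 112, 106, 80]
t=1: [102, 72, 111, 102, 106]
t=2: [98, 96, 111, 98, 104]
t=3: [81, 78, 101, 81, 90]
t=4: [107, 103, 94, 107, 77]
t=5: [102, 96, 83, 102, 100]
t=6: [91, 82, 106, 91, 88]
t=7: [57, 87, 79, 57, 53]
t=8: [43, 45, 76, 43, 80]
t=9: [94, 97, 100, 94, 106]
t=10: [64, 69, 73, 64, 82]
t=11: [67, 74, 80, 67, 94]
t=12: [72, 83, 91, 72, 69]
t=13: [83, 99, 68, 83, 79]
t=14: [117, 98, 95, 117, 111]
t=15: [48, 62, 58, 48, 82]
t=16: [89, 67, 61, 89, 97]
t=17: [36, 46, 37, 36, 48]
t=18: [66, 81, 67, 66, 83]
t=19: [78, 100, 79, 78, 103]
t=20: [107, 97, 109, 107, 102]
t=21: [105, 91, 108, 105, 98]
t=22: [92, 71, 96, 92, 81]
t=23: [61, 72, 67, 61, 87]
t=24: [39, 56, 48, 39, 35]
t=25: [60, 42, 73, 60, 54]
t=26: [58, 74, 77, 58, 92]
t=27: [43, 66, 71, 43, 50]
t=28: [85, 76, 83, 85, 95]
t=29: [45, 74, 85, 45, 59]
t=30: [71, 71, 45, 71, 49]
t=31: [87, 87, 91, 87, 97]
t=32: [24, 24, 30, 24, 39]
t=33: [108, 108, 74, 108, 88]
t=34: [102, 102, 95, 102, 72]
t=35: [84, 84, 73, 84, 82]
t=36: [31, 31, 58, 31, 71]
t=37: [31, 31, 28, 31, 47]
t=38: [34, 34, 29, 34, 57]
t=39: [32, 32, 24, 32, 23]
t=40: [58, 58, 90, 58, 88]
t=41: [17, 17, 22, 17, 19]
t=42: [104, 104, 112, 104, 107]
t=43: [107, 107, 119, 107, 112]
t=44: [106, 106, 81, 106, 113]
t=45: [97, 97, 103, 97, 64]
t=46: [66, 66, 75, 66, 60]
t=47: [57, 57, 70, 57, 48]
t=48: [33, 33, 52, 33, 62]
t=49: [48, 48, 76, 48, 48]
t=50: [109, 109, 107, 109, 109]
t=51: [123, 123, 120, 123, 123]
t=52: [47, 47, 43, 47, 47]
t=53: [102, 102, 96, 102, 102]
t=54: [85, 85, 76, 85, 85]
t=55: [19, 19, 48, 19, 19]
t=56: [110, 110, 110, 110, 110]
t=57: [130, 130, 130, 130, 130]
t=58: [85, 85, 85, 85, 85]
t=59: [5, 5, 5, 5, 5]
t=60: [40, 40, 40, 40, 40]
t=61: [70, 70, 70, 70, 70]
t=62: [75, 75, 75, 75, 75]
t=63: [100, 100, 100, 100, 100]
t=64: [80, 80, 80, 80, 80]
t=65: [125, 125, 125, 125, 125]
t=66: [60, 60, 60, 60, 60]
t=67: [25, 25, 25, 25, 25]
t=68: [140, 140, 140, 140, 140]
t=69: [135, 135, 135, 135, 135]
t=70: [110, 110, 110, 110, 110]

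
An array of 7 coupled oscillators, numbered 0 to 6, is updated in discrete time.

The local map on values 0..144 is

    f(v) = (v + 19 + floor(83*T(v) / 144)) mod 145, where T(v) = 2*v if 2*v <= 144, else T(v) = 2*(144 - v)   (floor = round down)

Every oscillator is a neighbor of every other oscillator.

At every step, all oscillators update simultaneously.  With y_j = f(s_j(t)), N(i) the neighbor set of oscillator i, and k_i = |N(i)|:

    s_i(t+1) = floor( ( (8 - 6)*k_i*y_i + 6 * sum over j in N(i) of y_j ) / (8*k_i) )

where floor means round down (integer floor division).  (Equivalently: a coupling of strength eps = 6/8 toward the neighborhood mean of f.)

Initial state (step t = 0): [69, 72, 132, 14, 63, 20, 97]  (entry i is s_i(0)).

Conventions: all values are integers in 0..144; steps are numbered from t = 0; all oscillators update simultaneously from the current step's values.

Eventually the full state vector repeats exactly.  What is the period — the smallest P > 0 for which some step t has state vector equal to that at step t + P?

Simulating step by step:
t=0: [69, 72, 132, 14, 63, 20, 97]
t=1: [29, 30, 29, 33, 28, 34, 30]
t=2: [83, 84, 83, 84, 83, 85, 84]
t=3: [27, 27, 27, 27, 27, 27, 27]
t=4: [77, 77, 77, 77, 77, 77, 77]
t=5: [28, 28, 28, 28, 28, 28, 28]
t=6: [79, 79, 79, 79, 79, 79, 79]
t=7: [27, 27, 27, 27, 27, 27, 27]

Answer: 4
Key observation: The state at step 3, [27, 27, 27, 27, 27, 27, 27], reappears at step 7 — and no state repeats earlier — so the cycle the system enters has period 4.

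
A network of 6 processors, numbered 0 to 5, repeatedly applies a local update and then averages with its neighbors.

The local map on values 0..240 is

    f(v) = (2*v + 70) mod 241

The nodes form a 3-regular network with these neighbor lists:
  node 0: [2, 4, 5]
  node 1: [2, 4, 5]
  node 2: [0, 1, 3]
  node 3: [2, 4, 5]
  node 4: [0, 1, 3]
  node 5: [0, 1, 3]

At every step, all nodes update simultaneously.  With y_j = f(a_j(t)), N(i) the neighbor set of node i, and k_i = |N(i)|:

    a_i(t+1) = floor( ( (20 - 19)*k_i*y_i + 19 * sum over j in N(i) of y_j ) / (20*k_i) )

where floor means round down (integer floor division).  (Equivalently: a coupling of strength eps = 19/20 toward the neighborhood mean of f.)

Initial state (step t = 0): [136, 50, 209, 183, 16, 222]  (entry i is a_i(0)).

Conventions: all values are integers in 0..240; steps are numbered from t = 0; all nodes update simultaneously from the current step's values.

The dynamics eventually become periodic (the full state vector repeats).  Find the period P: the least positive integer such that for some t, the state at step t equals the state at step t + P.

Simulating step by step:
t=0: [136, 50, 209, 183, 16, 222]
t=1: [49, 52, 147, 54, 152, 149]
t=2: [129, 129, 170, 130, 171, 171]
t=3: [166, 166, 91, 166, 91, 91]
t=4: [18, 18, 153, 18, 153, 153]
t=5: [133, 133, 107, 133, 107, 107]
t=6: [45, 45, 92, 45, 92, 92]
t=7: [20, 20, 152, 20, 152, 152]
t=8: [131, 131, 111, 131, 111, 111]
t=9: [53, 53, 89, 53, 89, 89]
t=10: [15, 15, 167, 15, 167, 167]
t=11: [159, 159, 103, 159, 103, 103]
t=12: [40, 40, 141, 40, 141, 141]
t=13: [112, 112, 148, 112, 148, 148]
t=14: [121, 121, 56, 121, 56, 56]
t=15: [176, 176, 76, 176, 76, 76]
t=16: [219, 219, 183, 219, 183, 183]
t=17: [186, 186, 34, 186, 34, 34]
t=18: [141, 141, 197, 141, 197, 197]
t=19: [217, 217, 116, 217, 116, 116]
t=20: [59, 59, 23, 59, 23, 23]
t=21: [119, 119, 184, 119, 184, 184]
t=22: [190, 190, 73, 190, 73, 73]
t=23: [215, 215, 209, 215, 209, 209]
t=24: [6, 6, 17, 6, 17, 17]
t=25: [102, 102, 83, 102, 83, 83]
t=26: [225, 225, 43, 225, 43, 43]
t=27: [150, 150, 43, 150, 43, 43]
t=28: [154, 154, 130, 154, 130, 130]
t=29: [91, 91, 134, 91, 134, 134]
t=30: [92, 92, 15, 92, 15, 15]
t=31: [95, 95, 17, 95, 17, 17]
t=32: [99, 99, 23, 99, 23, 23]
t=33: [111, 111, 31, 111, 31, 31]
t=34: [127, 127, 55, 127, 55, 55]
t=35: [175, 175, 87, 175, 87, 87]
t=36: [11, 11, 170, 11, 170, 170]
t=37: [165, 165, 95, 165, 95, 95]
t=38: [26, 26, 152, 26, 152, 152]
t=39: [132, 132, 122, 132, 122, 122]
t=40: [74, 74, 92, 74, 92, 92]
t=41: [23, 23, 207, 23, 207, 207]
t=42: [7, 7, 110, 7, 110, 110]
t=43: [50, 50, 82, 50, 82, 82]
t=44: [230, 230, 173, 230, 173, 173]
t=45: [168, 168, 54, 168, 54, 54]
t=46: [177, 177, 165, 177, 165, 165]
t=47: [160, 160, 181, 160, 181, 181]
t=48: [188, 188, 151, 188, 151, 151]
t=49: [134, 134, 201, 134, 201, 201]
t=50: [224, 224, 103, 224, 103, 103]
t=51: [35, 35, 35, 35, 35, 35]
t=52: [140, 140, 140, 140, 140, 140]
t=53: [109, 109, 109, 109, 109, 109]
t=54: [47, 47, 47, 47, 47, 47]
t=55: [164, 164, 164, 164, 164, 164]
t=56: [157, 157, 157, 157, 157, 157]
t=57: [143, 143, 143, 143, 143, 143]
t=58: [115, 115, 115, 115, 115, 115]
t=59: [59, 59, 59, 59, 59, 59]
t=60: [188, 188, 188, 188, 188, 188]
t=61: [205, 205, 205, 205, 205, 205]
t=62: [239, 239, 239, 239, 239, 239]
t=63: [66, 66, 66, 66, 66, 66]
t=64: [202, 202, 202, 202, 202, 202]
t=65: [233, 233, 233, 233, 233, 233]
t=66: [54, 54, 54, 54, 54, 54]
t=67: [178, 178, 178, 178, 178, 178]
t=68: [185, 185, 185, 185, 185, 185]
t=69: [199, 199, 199, 199, 199, 199]
t=70: [227, 227, 227, 227, 227, 227]
t=71: [42, 42, 42, 42, 42, 42]
t=72: [154, 154, 154, 154, 154, 154]
t=73: [137, 137, 137, 137, 137, 137]
t=74: [103, 103, 103, 103, 103, 103]
t=75: [35, 35, 35, 35, 35, 35]

Answer: 24
Key observation: The state at step 51, [35, 35, 35, 35, 35, 35], reappears at step 75 — and no state repeats earlier — so the cycle the system enters has period 24.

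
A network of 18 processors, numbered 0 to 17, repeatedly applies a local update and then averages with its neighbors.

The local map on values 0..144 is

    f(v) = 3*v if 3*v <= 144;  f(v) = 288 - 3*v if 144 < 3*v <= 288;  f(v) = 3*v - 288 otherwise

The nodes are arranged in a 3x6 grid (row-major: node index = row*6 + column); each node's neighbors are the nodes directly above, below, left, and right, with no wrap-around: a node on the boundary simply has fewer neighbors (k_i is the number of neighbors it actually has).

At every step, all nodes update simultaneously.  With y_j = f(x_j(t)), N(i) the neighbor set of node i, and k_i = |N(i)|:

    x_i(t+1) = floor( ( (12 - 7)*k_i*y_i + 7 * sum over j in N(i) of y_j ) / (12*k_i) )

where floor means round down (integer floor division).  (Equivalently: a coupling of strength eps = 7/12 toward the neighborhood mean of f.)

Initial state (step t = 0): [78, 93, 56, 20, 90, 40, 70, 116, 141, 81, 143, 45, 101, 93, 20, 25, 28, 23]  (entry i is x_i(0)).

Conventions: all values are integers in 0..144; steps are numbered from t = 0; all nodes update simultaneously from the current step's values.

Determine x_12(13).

Simulating step by step:
t=0: [78, 93, 56, 20, 90, 40, 70, 116, 141, 81, 143, 45, 101, 93, 20, 25, 28, 23]
t=1: [47, 49, 89, 60, 69, 94, 57, 58, 97, 78, 99, 120, 31, 30, 67, 68, 90, 92]
t=2: [134, 112, 57, 75, 57, 47, 116, 98, 41, 52, 36, 35, 99, 94, 70, 65, 27, 31]
t=3: [79, 66, 94, 97, 109, 123, 50, 37, 99, 111, 108, 110, 23, 20, 75, 95, 90, 93]
t=4: [87, 70, 22, 18, 39, 57, 102, 89, 36, 26, 36, 42, 86, 72, 40, 25, 16, 21]
t=5: [39, 54, 74, 73, 103, 119, 22, 49, 86, 82, 98, 108, 38, 63, 99, 79, 67, 77]
t=6: [104, 115, 71, 53, 36, 45, 99, 105, 50, 40, 29, 40, 95, 92, 38, 48, 58, 59]
t=7: [29, 48, 94, 112, 113, 122, 14, 42, 106, 122, 103, 114, 7, 33, 104, 127, 114, 114]
t=8: [90, 102, 45, 46, 49, 63, 63, 98, 46, 60, 43, 52, 49, 74, 53, 69, 55, 54]
t=9: [41, 38, 113, 132, 129, 120, 73, 49, 112, 115, 127, 123, 106, 81, 109, 103, 116, 126]
t=10: [104, 108, 73, 85, 94, 82, 85, 99, 62, 63, 82, 83, 45, 59, 38, 39, 64, 78]
t=11: [30, 34, 62, 47, 25, 30, 46, 44, 84, 84, 52, 43, 98, 96, 111, 108, 81, 61]
t=12: [107, 105, 96, 100, 101, 97, 101, 95, 60, 65, 96, 117, 42, 35, 32, 39, 71, 94]
t=13: [26, 18, 28, 26, 9, 24, 37, 38, 73, 73, 35, 28, 87, 87, 104, 100, 55, 42]

Answer: x_12(13) = 87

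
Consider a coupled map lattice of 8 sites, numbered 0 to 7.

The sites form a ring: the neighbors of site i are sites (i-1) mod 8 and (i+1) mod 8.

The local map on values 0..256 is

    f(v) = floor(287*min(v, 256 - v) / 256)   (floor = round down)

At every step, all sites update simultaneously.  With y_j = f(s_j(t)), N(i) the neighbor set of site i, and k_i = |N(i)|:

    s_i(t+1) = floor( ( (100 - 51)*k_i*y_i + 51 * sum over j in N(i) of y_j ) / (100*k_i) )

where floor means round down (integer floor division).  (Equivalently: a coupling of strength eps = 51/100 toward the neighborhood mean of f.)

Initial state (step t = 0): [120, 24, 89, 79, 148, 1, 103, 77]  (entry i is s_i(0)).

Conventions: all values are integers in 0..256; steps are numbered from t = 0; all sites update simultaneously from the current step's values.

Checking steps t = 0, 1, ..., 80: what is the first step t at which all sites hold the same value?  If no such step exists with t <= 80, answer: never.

Simulating step by step:
t=0: [120, 24, 89, 79, 148, 1, 103, 77]  (not all equal)
t=1: [94, 72, 77, 99, 81, 60, 78, 105]  (not all equal)
t=2: [101, 87, 90, 98, 89, 77, 89, 106]  (not all equal)
t=3: [110, 101, 101, 104, 98, 92, 100, 111]  (not all equal)
t=4: [120, 115, 113, 113, 109, 106, 112, 120]  (not all equal)
t=5: [132, 129, 126, 124, 122, 120, 125, 131]  (not all equal)
t=6: [140, 140, 140, 138, 136, 136, 138, 139]  (not all equal)
t=7: [130, 130, 130, 132, 133, 133, 132, 131]  (not all equal)
t=8: [140, 141, 140, 139, 137, 137, 138, 140]  (not all equal)
t=9: [129, 129, 129, 131, 132, 132, 131, 130]  (not all equal)
t=10: [141, 142, 141, 140, 139, 139, 140, 141]  (not all equal)
t=11: [127, 127, 128, 129, 130, 130, 129, 128]  (not all equal)
t=12: [142, 142, 142, 142, 141, 141, 142, 142]  (not all equal)
t=13: [127, 127, 127, 127, 127, 127, 127, 127]  (all equal)

Answer: 13
Key observation: Synchronization is absorbing here: once all sites are equal they stay equal, and step 13 is the first all-equal step.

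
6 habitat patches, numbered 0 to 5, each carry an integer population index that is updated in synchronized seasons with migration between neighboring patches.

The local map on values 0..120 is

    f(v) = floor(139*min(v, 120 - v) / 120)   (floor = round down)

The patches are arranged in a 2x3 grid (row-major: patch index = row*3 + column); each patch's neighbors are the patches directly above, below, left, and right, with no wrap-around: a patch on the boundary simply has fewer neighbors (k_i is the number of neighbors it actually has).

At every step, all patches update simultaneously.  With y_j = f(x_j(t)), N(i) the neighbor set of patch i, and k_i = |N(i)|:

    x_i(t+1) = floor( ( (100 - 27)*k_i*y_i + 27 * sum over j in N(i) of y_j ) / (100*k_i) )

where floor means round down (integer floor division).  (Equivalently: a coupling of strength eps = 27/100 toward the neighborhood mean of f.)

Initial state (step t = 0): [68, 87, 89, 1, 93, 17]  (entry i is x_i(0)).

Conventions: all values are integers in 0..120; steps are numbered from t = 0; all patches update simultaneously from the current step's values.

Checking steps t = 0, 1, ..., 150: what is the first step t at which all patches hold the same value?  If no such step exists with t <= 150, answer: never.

Answer: 16
Key observation: Synchronization is absorbing here: once all patches are equal they stay equal, and step 16 is the first all-equal step.

Derivation:
t=0: [68, 87, 89, 1, 93, 17]  (not all equal)
t=1: [49, 39, 33, 13, 27, 22]  (not all equal)
t=2: [48, 44, 37, 22, 30, 27]  (not all equal)
t=3: [50, 48, 41, 30, 34, 32]  (not all equal)
t=4: [53, 53, 46, 37, 39, 38]  (not all equal)
t=5: [58, 58, 52, 44, 46, 45]  (not all equal)
t=6: [64, 65, 59, 52, 53, 53]  (not all equal)
t=7: [63, 63, 66, 60, 61, 61]  (not all equal)
t=8: [66, 65, 63, 68, 67, 67]  (not all equal)
t=9: [61, 63, 64, 60, 61, 61]  (not all equal)
t=10: [67, 66, 64, 68, 67, 67]  (not all equal)
t=11: [61, 62, 63, 60, 61, 61]  (not all equal)
t=12: [68, 67, 66, 68, 68, 67]  (not all equal)
t=13: [60, 60, 61, 60, 60, 61]  (not all equal)
t=14: [69, 68, 68, 69, 68, 68]  (not all equal)
t=15: [59, 59, 60, 59, 59, 60]  (not all equal)
t=16: [68, 68, 68, 68, 68, 68]  (all equal)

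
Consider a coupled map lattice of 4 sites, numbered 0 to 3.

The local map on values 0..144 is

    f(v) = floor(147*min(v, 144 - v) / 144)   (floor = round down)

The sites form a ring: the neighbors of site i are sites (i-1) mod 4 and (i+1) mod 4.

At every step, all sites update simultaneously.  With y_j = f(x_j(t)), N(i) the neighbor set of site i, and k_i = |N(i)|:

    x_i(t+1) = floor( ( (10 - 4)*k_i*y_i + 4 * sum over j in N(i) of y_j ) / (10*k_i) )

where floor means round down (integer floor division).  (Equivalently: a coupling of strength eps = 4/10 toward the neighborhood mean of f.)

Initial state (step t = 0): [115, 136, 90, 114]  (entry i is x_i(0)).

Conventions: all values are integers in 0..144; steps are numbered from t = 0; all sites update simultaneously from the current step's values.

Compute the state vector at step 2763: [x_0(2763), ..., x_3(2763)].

Simulating step by step:
t=0: [115, 136, 90, 114]
t=1: [25, 21, 40, 34]
t=2: [26, 25, 35, 33]
t=3: [27, 27, 32, 32]
t=4: [28, 28, 31, 31]
t=5: [28, 28, 30, 30]
t=6: [28, 28, 29, 29]
t=7: [28, 28, 28, 28]
t=8: [28, 28, 28, 28]

Answer: [28, 28, 28, 28]
Key observation: The state at step 7, [28, 28, 28, 28], reappears at step 8: the system is in a cycle of period 1 from step 7 on.  Therefore the state at step 2763 equals the state at step 7 + ((2763 - 7) mod 1) = 7, which is [28, 28, 28, 28].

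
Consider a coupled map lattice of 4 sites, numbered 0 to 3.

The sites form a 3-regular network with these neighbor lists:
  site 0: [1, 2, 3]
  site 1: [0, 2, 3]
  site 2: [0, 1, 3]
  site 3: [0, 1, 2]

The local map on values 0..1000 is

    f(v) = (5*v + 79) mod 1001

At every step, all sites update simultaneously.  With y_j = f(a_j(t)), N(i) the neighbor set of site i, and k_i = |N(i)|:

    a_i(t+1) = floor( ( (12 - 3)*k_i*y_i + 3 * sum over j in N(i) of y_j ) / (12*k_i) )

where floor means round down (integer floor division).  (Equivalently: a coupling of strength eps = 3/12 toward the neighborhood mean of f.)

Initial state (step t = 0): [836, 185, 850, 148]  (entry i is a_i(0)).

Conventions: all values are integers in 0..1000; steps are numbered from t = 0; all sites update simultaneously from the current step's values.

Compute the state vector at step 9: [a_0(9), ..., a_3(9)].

Answer: [708, 887, 828, 629]

Derivation:
t=0: [836, 185, 850, 148]
t=1: [286, 118, 333, 662]
t=2: [530, 638, 687, 449]
t=3: [636, 329, 492, 366]
t=4: [372, 684, 560, 807]
t=5: [827, 532, 786, 275]
t=6: [257, 608, 120, 419]
t=7: [352, 188, 563, 225]
t=8: [721, 174, 757, 297]
t=9: [708, 887, 828, 629]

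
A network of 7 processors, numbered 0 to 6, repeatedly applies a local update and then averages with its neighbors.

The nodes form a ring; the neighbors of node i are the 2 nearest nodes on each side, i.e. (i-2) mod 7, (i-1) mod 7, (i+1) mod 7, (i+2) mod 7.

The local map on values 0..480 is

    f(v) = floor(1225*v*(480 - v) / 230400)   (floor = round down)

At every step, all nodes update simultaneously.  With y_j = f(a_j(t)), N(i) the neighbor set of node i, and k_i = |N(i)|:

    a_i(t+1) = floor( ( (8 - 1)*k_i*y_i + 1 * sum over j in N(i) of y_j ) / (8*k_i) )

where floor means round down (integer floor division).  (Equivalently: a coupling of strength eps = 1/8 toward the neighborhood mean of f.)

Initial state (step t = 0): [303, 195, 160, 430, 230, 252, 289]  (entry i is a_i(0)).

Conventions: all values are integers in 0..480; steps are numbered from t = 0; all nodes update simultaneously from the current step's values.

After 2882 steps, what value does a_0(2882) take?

Simulating step by step:
t=0: [303, 195, 160, 430, 230, 252, 289]
t=1: [285, 288, 269, 136, 297, 298, 293]
t=2: [294, 292, 298, 253, 287, 287, 291]
t=3: [290, 291, 288, 303, 294, 294, 292]
t=4: [291, 291, 293, 285, 290, 289, 291]
t=5: [292, 292, 291, 294, 292, 292, 292]
t=6: [291, 291, 291, 290, 291, 290, 291]
t=7: [292, 292, 292, 292, 292, 292, 292]
t=8: [291, 291, 291, 291, 291, 291, 291]
t=9: [292, 292, 292, 292, 292, 292, 292]

Answer: a_0(2882) = 291
Key observation: The state at step 7, [292, 292, 292, 292, 292, 292, 292], reappears at step 9: the system is in a cycle of period 2 from step 7 on.  Therefore the state at step 2882 equals the state at step 7 + ((2882 - 7) mod 2) = 8, which is [291, 291, 291, 291, 291, 291, 291].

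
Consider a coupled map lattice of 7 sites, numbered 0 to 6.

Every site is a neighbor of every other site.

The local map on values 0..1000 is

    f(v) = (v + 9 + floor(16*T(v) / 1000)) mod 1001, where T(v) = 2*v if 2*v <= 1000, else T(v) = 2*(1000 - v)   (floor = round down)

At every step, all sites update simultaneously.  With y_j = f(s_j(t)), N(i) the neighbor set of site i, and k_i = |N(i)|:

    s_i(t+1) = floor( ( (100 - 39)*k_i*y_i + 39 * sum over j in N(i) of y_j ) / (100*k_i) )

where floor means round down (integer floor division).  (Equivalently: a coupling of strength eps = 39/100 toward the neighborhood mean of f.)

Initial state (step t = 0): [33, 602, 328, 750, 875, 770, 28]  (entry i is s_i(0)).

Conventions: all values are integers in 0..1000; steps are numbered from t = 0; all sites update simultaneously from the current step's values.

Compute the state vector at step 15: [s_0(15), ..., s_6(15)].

Simulating step by step:
t=0: [33, 602, 328, 750, 875, 770, 28]
t=1: [250, 566, 416, 644, 710, 655, 247]
t=2: [381, 555, 474, 597, 632, 603, 378]
t=3: [464, 560, 516, 581, 600, 585, 462]
t=4: [520, 572, 549, 583, 593, 586, 519]
t=5: [561, 588, 577, 594, 600, 596, 561]
t=6: [593, 607, 601, 610, 613, 611, 593]
t=7: [619, 626, 623, 628, 630, 628, 619]
t=8: [642, 645, 644, 646, 647, 646, 642]
t=9: [663, 664, 664, 665, 665, 665, 663]
t=10: [682, 683, 683, 683, 683, 683, 682]
t=11: [701, 701, 701, 701, 701, 701, 701]
t=12: [719, 719, 719, 719, 719, 719, 719]
t=13: [736, 736, 736, 736, 736, 736, 736]
t=14: [753, 753, 753, 753, 753, 753, 753]
t=15: [769, 769, 769, 769, 769, 769, 769]

Answer: [769, 769, 769, 769, 769, 769, 769]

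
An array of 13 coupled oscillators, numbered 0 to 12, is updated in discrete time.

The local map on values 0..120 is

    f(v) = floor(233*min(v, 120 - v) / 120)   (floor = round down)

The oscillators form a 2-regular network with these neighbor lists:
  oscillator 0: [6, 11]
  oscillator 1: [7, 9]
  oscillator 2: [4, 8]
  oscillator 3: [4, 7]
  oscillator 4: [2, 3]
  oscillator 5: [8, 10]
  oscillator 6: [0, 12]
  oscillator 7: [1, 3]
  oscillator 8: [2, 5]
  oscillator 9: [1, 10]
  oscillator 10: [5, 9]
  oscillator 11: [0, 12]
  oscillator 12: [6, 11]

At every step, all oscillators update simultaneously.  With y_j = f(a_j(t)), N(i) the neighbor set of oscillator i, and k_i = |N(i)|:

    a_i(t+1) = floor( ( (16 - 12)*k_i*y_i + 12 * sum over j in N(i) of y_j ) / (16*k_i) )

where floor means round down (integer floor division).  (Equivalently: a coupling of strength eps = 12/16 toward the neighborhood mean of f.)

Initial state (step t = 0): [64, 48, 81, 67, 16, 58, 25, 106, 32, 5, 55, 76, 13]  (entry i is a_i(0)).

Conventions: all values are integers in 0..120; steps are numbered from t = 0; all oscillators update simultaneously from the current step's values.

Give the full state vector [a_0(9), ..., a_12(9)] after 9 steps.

Simulating step by step:
t=0: [64, 48, 81, 67, 16, 58, 25, 106, 32, 5, 55, 76, 13]
t=1: [76, 36, 53, 47, 74, 91, 61, 79, 85, 76, 71, 71, 56]
t=2: [99, 78, 84, 85, 94, 74, 100, 79, 76, 82, 76, 96, 105]
t=3: [41, 77, 67, 65, 63, 86, 35, 75, 80, 80, 82, 37, 38]
t=4: [71, 82, 95, 100, 105, 72, 73, 92, 82, 77, 71, 74, 70]
t=5: [91, 69, 50, 40, 39, 86, 94, 55, 71, 83, 89, 94, 91]
t=6: [51, 91, 88, 87, 84, 74, 54, 92, 84, 77, 66, 54, 51]
t=7: [102, 65, 67, 62, 64, 87, 100, 58, 73, 80, 90, 100, 102]
t=8: [37, 97, 100, 110, 107, 71, 35, 109, 85, 80, 67, 35, 37]
t=9: [68, 47, 44, 22, 27, 87, 70, 28, 66, 74, 90, 70, 68]

Answer: [68, 47, 44, 22, 27, 87, 70, 28, 66, 74, 90, 70, 68]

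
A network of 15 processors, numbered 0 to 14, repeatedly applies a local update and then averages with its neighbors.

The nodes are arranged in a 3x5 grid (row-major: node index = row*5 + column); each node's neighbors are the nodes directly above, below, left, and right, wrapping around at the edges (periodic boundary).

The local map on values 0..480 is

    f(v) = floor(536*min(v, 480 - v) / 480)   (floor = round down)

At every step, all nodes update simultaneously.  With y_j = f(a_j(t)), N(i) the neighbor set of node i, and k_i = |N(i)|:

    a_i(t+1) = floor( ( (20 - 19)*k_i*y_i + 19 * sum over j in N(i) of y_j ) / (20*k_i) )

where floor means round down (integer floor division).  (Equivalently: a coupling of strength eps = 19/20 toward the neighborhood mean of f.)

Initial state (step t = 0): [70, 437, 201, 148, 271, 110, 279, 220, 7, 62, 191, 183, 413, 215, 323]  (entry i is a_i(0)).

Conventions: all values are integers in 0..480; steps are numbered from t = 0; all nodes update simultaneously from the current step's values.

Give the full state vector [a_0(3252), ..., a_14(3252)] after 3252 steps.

Answer: [268, 268, 268, 268, 268, 268, 268, 268, 268, 268, 268, 268, 268, 268, 268]
Key observation: The state at step 14, [263, 263, 263, 263, 263, 263, 263, 263, 263, 263, 263, 263, 263, 263, 263], reappears at step 20: the system is in a cycle of period 6 from step 14 on.  Therefore the state at step 3252 equals the state at step 14 + ((3252 - 14) mod 6) = 18, which is [268, 268, 268, 268, 268, 268, 268, 268, 268, 268, 268, 268, 268, 268, 268].

Derivation:
t=0: [70, 437, 201, 148, 271, 110, 279, 220, 7, 62, 191, 183, 413, 215, 323]
t=1: [150, 175, 137, 175, 127, 144, 158, 137, 171, 130, 148, 142, 220, 111, 188]
t=2: [165, 164, 194, 153, 177, 163, 166, 188, 155, 173, 173, 193, 151, 205, 146]
t=3: [188, 199, 184, 201, 178, 188, 196, 186, 198, 179, 186, 183, 214, 171, 200]
t=4: [209, 209, 221, 204, 212, 208, 210, 219, 205, 212, 211, 220, 203, 224, 199]
t=5: [233, 239, 233, 239, 229, 234, 238, 234, 238, 229, 233, 232, 245, 226, 238]
t=6: [260, 261, 263, 258, 261, 260, 261, 262, 258, 261, 261, 263, 258, 263, 255]
t=7: [244, 243, 245, 243, 246, 244, 243, 244, 244, 246, 245, 244, 242, 247, 243]
t=8: [262, 263, 263, 261, 262, 262, 263, 263, 262, 262, 263, 263, 262, 263, 261]
t=9: [242, 242, 242, 242, 243, 242, 242, 242, 242, 243, 242, 242, 242, 243, 242]
t=10: [264, 265, 265, 264, 264, 264, 265, 265, 264, 264, 265, 265, 264, 264, 264]
t=11: [240, 240, 240, 240, 241, 240, 240, 240, 240, 241, 240, 240, 240, 241, 240]
t=12: [267, 268, 268, 267, 267, 267, 268, 268, 267, 267, 268, 268, 267, 267, 266]
t=13: [236, 236, 236, 236, 237, 236, 236, 236, 236, 237, 236, 236, 236, 237, 236]
t=14: [263, 263, 263, 263, 263, 263, 263, 263, 263, 263, 263, 263, 263, 263, 263]
t=15: [242, 242, 242, 242, 242, 242, 242, 242, 242, 242, 242, 242, 242, 242, 242]
t=16: [265, 265, 265, 265, 265, 265, 265, 265, 265, 265, 265, 265, 265, 265, 265]
t=17: [240, 240, 240, 240, 240, 240, 240, 240, 240, 240, 240, 240, 240, 240, 240]
t=18: [268, 268, 268, 268, 268, 268, 268, 268, 268, 268, 268, 268, 268, 268, 268]
t=19: [236, 236, 236, 236, 236, 236, 236, 236, 236, 236, 236, 236, 236, 236, 236]
t=20: [263, 263, 263, 263, 263, 263, 263, 263, 263, 263, 263, 263, 263, 263, 263]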